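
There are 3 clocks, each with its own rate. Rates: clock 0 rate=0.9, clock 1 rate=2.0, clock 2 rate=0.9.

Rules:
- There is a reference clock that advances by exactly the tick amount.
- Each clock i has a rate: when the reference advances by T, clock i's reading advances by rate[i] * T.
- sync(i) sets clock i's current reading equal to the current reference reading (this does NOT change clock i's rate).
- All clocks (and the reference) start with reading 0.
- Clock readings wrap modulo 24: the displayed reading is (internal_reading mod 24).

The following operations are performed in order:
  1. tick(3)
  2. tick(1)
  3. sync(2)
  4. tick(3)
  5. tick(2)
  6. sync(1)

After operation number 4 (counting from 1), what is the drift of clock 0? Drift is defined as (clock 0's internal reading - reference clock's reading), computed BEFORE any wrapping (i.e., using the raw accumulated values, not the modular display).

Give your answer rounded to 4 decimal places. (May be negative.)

Answer: -0.7000

Derivation:
After op 1 tick(3): ref=3.0000 raw=[2.7000 6.0000 2.7000]
After op 2 tick(1): ref=4.0000 raw=[3.6000 8.0000 3.6000]
After op 3 sync(2): ref=4.0000 raw=[3.6000 8.0000 4.0000]
After op 4 tick(3): ref=7.0000 raw=[6.3000 14.0000 6.7000]
Drift of clock 0 after op 4: 6.3000 - 7.0000 = -0.7000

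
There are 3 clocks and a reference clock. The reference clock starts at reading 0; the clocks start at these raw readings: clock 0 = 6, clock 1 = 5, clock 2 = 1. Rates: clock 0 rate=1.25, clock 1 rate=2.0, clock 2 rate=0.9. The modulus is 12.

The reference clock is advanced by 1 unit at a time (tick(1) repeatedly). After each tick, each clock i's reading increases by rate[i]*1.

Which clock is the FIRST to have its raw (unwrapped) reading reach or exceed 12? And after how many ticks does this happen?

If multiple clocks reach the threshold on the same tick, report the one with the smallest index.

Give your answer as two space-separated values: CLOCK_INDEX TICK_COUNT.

clock 0: start=6, rate=1.25, needs 12-6 = 6; ticks = ceil(6/1.25) = ceil(4.8000) = 5; reading at tick 5 = 6 + 1.25*5 = 12.2500
clock 1: start=5, rate=2.0, needs 12-5 = 7; ticks = ceil(7/2.0) = ceil(3.5000) = 4; reading at tick 4 = 5 + 2.0*4 = 13.0000
clock 2: start=1, rate=0.9, needs 12-1 = 11; ticks = ceil(11/0.9) = ceil(12.2222) = 13; reading at tick 13 = 1 + 0.9*13 = 12.7000
Minimum tick count = 4; winners = [1]; smallest index = 1

Answer: 1 4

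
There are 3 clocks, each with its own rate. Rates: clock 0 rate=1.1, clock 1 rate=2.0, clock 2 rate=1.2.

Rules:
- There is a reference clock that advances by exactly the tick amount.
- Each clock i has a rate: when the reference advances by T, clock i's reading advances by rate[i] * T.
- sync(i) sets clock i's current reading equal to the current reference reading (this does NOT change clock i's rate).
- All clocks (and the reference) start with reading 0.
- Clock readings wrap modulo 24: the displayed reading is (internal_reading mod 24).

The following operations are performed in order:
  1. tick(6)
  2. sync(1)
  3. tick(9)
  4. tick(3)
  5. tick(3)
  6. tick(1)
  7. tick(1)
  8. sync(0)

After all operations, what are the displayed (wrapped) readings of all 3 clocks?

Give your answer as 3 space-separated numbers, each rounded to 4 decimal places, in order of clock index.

After op 1 tick(6): ref=6.0000 raw=[6.6000 12.0000 7.2000]
After op 2 sync(1): ref=6.0000 raw=[6.6000 6.0000 7.2000]
After op 3 tick(9): ref=15.0000 raw=[16.5000 24.0000 18.0000]
After op 4 tick(3): ref=18.0000 raw=[19.8000 30.0000 21.6000]
After op 5 tick(3): ref=21.0000 raw=[23.1000 36.0000 25.2000]
After op 6 tick(1): ref=22.0000 raw=[24.2000 38.0000 26.4000]
After op 7 tick(1): ref=23.0000 raw=[25.3000 40.0000 27.6000]
After op 8 sync(0): ref=23.0000 raw=[23.0000 40.0000 27.6000]
Wrap final raw readings (mod 24): 23.0000 mod 24 = 23.0000; 40.0000 mod 24 = 16.0000; 27.6000 mod 24 = 3.6000

Answer: 23.0000 16.0000 3.6000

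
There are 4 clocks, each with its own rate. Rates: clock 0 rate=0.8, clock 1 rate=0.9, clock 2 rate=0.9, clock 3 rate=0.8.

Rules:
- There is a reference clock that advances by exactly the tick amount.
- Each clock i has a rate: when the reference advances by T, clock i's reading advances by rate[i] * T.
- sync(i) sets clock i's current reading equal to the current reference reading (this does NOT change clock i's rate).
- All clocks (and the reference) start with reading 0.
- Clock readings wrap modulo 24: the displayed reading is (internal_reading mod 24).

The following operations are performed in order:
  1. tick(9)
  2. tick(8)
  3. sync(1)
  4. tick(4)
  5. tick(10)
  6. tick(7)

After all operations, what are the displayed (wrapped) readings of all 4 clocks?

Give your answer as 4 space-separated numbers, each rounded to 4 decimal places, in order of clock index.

Answer: 6.4000 11.9000 10.2000 6.4000

Derivation:
After op 1 tick(9): ref=9.0000 raw=[7.2000 8.1000 8.1000 7.2000]
After op 2 tick(8): ref=17.0000 raw=[13.6000 15.3000 15.3000 13.6000]
After op 3 sync(1): ref=17.0000 raw=[13.6000 17.0000 15.3000 13.6000]
After op 4 tick(4): ref=21.0000 raw=[16.8000 20.6000 18.9000 16.8000]
After op 5 tick(10): ref=31.0000 raw=[24.8000 29.6000 27.9000 24.8000]
After op 6 tick(7): ref=38.0000 raw=[30.4000 35.9000 34.2000 30.4000]
Wrap final raw readings (mod 24): 30.4000 mod 24 = 6.4000; 35.9000 mod 24 = 11.9000; 34.2000 mod 24 = 10.2000; 30.4000 mod 24 = 6.4000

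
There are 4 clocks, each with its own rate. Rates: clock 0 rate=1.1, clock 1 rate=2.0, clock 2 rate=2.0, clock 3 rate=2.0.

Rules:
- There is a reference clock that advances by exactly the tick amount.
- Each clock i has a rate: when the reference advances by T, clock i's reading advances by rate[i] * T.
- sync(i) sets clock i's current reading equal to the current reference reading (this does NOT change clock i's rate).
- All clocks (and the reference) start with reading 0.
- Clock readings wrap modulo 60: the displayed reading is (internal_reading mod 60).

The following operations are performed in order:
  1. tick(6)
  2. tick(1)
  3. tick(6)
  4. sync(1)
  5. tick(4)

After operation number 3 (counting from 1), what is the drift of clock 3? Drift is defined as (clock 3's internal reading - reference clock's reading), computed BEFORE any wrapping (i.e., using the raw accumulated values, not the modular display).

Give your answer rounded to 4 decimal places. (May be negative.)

After op 1 tick(6): ref=6.0000 raw=[6.6000 12.0000 12.0000 12.0000]
After op 2 tick(1): ref=7.0000 raw=[7.7000 14.0000 14.0000 14.0000]
After op 3 tick(6): ref=13.0000 raw=[14.3000 26.0000 26.0000 26.0000]
Drift of clock 3 after op 3: 26.0000 - 13.0000 = 13.0000

Answer: 13.0000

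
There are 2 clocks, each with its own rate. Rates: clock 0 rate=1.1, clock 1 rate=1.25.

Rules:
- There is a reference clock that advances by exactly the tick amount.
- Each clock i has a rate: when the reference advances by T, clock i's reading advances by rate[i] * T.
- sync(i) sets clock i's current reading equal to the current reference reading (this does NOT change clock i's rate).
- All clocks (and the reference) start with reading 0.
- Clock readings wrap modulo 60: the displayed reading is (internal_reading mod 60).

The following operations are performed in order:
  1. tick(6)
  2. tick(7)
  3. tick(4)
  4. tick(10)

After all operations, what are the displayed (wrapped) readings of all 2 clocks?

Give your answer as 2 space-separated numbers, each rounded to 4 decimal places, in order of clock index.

After op 1 tick(6): ref=6.0000 raw=[6.6000 7.5000]
After op 2 tick(7): ref=13.0000 raw=[14.3000 16.2500]
After op 3 tick(4): ref=17.0000 raw=[18.7000 21.2500]
After op 4 tick(10): ref=27.0000 raw=[29.7000 33.7500]
Wrap final raw readings (mod 60): 29.7000 mod 60 = 29.7000; 33.7500 mod 60 = 33.7500

Answer: 29.7000 33.7500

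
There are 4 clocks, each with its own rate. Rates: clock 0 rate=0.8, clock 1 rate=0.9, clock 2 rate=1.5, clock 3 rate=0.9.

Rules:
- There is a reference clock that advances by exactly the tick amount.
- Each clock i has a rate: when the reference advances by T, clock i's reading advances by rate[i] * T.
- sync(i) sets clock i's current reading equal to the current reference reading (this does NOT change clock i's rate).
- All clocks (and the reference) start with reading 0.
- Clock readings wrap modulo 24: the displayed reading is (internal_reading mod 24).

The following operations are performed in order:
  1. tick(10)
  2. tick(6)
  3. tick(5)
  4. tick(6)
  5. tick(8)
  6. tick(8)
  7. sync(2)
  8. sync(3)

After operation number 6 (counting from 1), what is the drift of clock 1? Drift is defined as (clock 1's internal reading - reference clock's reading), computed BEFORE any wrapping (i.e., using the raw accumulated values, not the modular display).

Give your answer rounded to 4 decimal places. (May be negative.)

After op 1 tick(10): ref=10.0000 raw=[8.0000 9.0000 15.0000 9.0000]
After op 2 tick(6): ref=16.0000 raw=[12.8000 14.4000 24.0000 14.4000]
After op 3 tick(5): ref=21.0000 raw=[16.8000 18.9000 31.5000 18.9000]
After op 4 tick(6): ref=27.0000 raw=[21.6000 24.3000 40.5000 24.3000]
After op 5 tick(8): ref=35.0000 raw=[28.0000 31.5000 52.5000 31.5000]
After op 6 tick(8): ref=43.0000 raw=[34.4000 38.7000 64.5000 38.7000]
Drift of clock 1 after op 6: 38.7000 - 43.0000 = -4.3000

Answer: -4.3000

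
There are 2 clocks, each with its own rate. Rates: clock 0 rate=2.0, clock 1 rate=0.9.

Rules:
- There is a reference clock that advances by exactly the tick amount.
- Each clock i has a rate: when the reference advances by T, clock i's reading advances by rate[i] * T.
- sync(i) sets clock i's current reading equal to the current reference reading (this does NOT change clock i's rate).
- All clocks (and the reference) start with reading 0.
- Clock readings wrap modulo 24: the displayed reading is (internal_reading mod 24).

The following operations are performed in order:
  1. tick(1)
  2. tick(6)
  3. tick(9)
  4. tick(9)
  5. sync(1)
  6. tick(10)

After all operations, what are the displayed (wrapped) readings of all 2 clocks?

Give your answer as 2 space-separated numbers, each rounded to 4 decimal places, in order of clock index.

Answer: 22.0000 10.0000

Derivation:
After op 1 tick(1): ref=1.0000 raw=[2.0000 0.9000]
After op 2 tick(6): ref=7.0000 raw=[14.0000 6.3000]
After op 3 tick(9): ref=16.0000 raw=[32.0000 14.4000]
After op 4 tick(9): ref=25.0000 raw=[50.0000 22.5000]
After op 5 sync(1): ref=25.0000 raw=[50.0000 25.0000]
After op 6 tick(10): ref=35.0000 raw=[70.0000 34.0000]
Wrap final raw readings (mod 24): 70.0000 mod 24 = 22.0000; 34.0000 mod 24 = 10.0000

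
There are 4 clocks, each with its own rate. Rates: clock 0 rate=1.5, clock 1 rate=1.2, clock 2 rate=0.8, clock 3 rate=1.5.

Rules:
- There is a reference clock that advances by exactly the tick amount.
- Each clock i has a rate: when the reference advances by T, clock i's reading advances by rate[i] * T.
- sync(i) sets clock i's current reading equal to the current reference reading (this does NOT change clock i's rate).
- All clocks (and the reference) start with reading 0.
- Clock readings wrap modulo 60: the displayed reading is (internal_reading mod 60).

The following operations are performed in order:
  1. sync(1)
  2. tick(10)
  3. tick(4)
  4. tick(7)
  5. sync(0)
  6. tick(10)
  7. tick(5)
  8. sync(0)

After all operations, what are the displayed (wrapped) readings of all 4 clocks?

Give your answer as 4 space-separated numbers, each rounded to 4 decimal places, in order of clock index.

After op 1 sync(1): ref=0.0000 raw=[0.0000 0.0000 0.0000 0.0000]
After op 2 tick(10): ref=10.0000 raw=[15.0000 12.0000 8.0000 15.0000]
After op 3 tick(4): ref=14.0000 raw=[21.0000 16.8000 11.2000 21.0000]
After op 4 tick(7): ref=21.0000 raw=[31.5000 25.2000 16.8000 31.5000]
After op 5 sync(0): ref=21.0000 raw=[21.0000 25.2000 16.8000 31.5000]
After op 6 tick(10): ref=31.0000 raw=[36.0000 37.2000 24.8000 46.5000]
After op 7 tick(5): ref=36.0000 raw=[43.5000 43.2000 28.8000 54.0000]
After op 8 sync(0): ref=36.0000 raw=[36.0000 43.2000 28.8000 54.0000]
Wrap final raw readings (mod 60): 36.0000 mod 60 = 36.0000; 43.2000 mod 60 = 43.2000; 28.8000 mod 60 = 28.8000; 54.0000 mod 60 = 54.0000

Answer: 36.0000 43.2000 28.8000 54.0000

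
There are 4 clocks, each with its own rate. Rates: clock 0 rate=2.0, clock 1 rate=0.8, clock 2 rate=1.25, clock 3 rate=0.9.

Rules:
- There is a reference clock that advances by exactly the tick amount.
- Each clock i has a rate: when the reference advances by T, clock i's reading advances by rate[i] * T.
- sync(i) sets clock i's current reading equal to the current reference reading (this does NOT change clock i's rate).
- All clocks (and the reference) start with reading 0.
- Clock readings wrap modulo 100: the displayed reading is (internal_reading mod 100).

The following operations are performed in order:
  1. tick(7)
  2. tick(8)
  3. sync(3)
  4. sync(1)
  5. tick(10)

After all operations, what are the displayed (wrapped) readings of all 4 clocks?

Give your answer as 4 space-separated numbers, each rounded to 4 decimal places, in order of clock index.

Answer: 50.0000 23.0000 31.2500 24.0000

Derivation:
After op 1 tick(7): ref=7.0000 raw=[14.0000 5.6000 8.7500 6.3000]
After op 2 tick(8): ref=15.0000 raw=[30.0000 12.0000 18.7500 13.5000]
After op 3 sync(3): ref=15.0000 raw=[30.0000 12.0000 18.7500 15.0000]
After op 4 sync(1): ref=15.0000 raw=[30.0000 15.0000 18.7500 15.0000]
After op 5 tick(10): ref=25.0000 raw=[50.0000 23.0000 31.2500 24.0000]
Wrap final raw readings (mod 100): 50.0000 mod 100 = 50.0000; 23.0000 mod 100 = 23.0000; 31.2500 mod 100 = 31.2500; 24.0000 mod 100 = 24.0000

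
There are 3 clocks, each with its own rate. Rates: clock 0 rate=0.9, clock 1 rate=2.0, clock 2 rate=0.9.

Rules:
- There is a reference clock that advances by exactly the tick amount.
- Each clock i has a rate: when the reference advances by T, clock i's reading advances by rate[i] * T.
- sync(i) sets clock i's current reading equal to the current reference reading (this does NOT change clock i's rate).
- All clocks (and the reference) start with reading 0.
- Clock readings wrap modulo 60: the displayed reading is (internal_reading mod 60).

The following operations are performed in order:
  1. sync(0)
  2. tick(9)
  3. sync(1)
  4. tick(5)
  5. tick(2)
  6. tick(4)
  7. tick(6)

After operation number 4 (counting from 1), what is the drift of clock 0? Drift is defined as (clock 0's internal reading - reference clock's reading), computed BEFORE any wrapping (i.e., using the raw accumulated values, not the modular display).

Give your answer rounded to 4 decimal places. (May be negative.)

Answer: -1.4000

Derivation:
After op 1 sync(0): ref=0.0000 raw=[0.0000 0.0000 0.0000]
After op 2 tick(9): ref=9.0000 raw=[8.1000 18.0000 8.1000]
After op 3 sync(1): ref=9.0000 raw=[8.1000 9.0000 8.1000]
After op 4 tick(5): ref=14.0000 raw=[12.6000 19.0000 12.6000]
Drift of clock 0 after op 4: 12.6000 - 14.0000 = -1.4000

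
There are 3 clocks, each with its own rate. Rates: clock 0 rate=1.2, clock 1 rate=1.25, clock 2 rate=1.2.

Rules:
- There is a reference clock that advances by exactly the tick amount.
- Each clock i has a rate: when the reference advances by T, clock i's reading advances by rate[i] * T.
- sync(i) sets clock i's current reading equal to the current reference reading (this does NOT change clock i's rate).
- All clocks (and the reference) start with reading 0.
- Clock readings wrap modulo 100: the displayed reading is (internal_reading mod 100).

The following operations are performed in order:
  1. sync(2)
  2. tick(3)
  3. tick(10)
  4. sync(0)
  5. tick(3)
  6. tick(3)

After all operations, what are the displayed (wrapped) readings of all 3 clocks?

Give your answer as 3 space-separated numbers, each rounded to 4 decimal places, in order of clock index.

After op 1 sync(2): ref=0.0000 raw=[0.0000 0.0000 0.0000]
After op 2 tick(3): ref=3.0000 raw=[3.6000 3.7500 3.6000]
After op 3 tick(10): ref=13.0000 raw=[15.6000 16.2500 15.6000]
After op 4 sync(0): ref=13.0000 raw=[13.0000 16.2500 15.6000]
After op 5 tick(3): ref=16.0000 raw=[16.6000 20.0000 19.2000]
After op 6 tick(3): ref=19.0000 raw=[20.2000 23.7500 22.8000]
Wrap final raw readings (mod 100): 20.2000 mod 100 = 20.2000; 23.7500 mod 100 = 23.7500; 22.8000 mod 100 = 22.8000

Answer: 20.2000 23.7500 22.8000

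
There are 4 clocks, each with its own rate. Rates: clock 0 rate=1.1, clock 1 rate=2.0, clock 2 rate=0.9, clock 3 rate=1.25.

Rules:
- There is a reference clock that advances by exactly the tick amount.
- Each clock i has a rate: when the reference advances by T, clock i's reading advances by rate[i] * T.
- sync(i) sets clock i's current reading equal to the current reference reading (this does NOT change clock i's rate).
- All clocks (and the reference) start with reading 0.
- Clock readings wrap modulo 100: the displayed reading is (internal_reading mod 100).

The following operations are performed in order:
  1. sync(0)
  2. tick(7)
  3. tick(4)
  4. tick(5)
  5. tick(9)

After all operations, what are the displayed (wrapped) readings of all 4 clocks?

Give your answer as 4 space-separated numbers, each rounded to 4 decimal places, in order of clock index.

Answer: 27.5000 50.0000 22.5000 31.2500

Derivation:
After op 1 sync(0): ref=0.0000 raw=[0.0000 0.0000 0.0000 0.0000]
After op 2 tick(7): ref=7.0000 raw=[7.7000 14.0000 6.3000 8.7500]
After op 3 tick(4): ref=11.0000 raw=[12.1000 22.0000 9.9000 13.7500]
After op 4 tick(5): ref=16.0000 raw=[17.6000 32.0000 14.4000 20.0000]
After op 5 tick(9): ref=25.0000 raw=[27.5000 50.0000 22.5000 31.2500]
Wrap final raw readings (mod 100): 27.5000 mod 100 = 27.5000; 50.0000 mod 100 = 50.0000; 22.5000 mod 100 = 22.5000; 31.2500 mod 100 = 31.2500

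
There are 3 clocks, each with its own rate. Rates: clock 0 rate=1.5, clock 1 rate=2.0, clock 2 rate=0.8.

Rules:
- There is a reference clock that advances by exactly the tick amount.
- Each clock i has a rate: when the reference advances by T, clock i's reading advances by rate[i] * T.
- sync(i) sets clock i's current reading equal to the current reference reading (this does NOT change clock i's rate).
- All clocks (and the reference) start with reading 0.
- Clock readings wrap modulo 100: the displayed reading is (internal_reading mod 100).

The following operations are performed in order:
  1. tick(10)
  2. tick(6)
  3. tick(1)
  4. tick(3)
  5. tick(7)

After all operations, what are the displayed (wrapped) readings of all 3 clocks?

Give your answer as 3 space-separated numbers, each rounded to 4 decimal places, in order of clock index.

Answer: 40.5000 54.0000 21.6000

Derivation:
After op 1 tick(10): ref=10.0000 raw=[15.0000 20.0000 8.0000]
After op 2 tick(6): ref=16.0000 raw=[24.0000 32.0000 12.8000]
After op 3 tick(1): ref=17.0000 raw=[25.5000 34.0000 13.6000]
After op 4 tick(3): ref=20.0000 raw=[30.0000 40.0000 16.0000]
After op 5 tick(7): ref=27.0000 raw=[40.5000 54.0000 21.6000]
Wrap final raw readings (mod 100): 40.5000 mod 100 = 40.5000; 54.0000 mod 100 = 54.0000; 21.6000 mod 100 = 21.6000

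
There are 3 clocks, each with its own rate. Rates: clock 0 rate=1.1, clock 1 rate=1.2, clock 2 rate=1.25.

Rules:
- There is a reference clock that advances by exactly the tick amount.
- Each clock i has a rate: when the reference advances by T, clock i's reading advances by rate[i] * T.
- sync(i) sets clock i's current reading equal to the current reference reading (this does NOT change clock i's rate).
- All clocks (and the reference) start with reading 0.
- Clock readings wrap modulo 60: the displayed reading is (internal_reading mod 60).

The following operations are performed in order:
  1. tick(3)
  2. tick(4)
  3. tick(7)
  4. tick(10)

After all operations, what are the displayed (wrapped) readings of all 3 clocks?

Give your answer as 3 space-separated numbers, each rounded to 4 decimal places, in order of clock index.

After op 1 tick(3): ref=3.0000 raw=[3.3000 3.6000 3.7500]
After op 2 tick(4): ref=7.0000 raw=[7.7000 8.4000 8.7500]
After op 3 tick(7): ref=14.0000 raw=[15.4000 16.8000 17.5000]
After op 4 tick(10): ref=24.0000 raw=[26.4000 28.8000 30.0000]
Wrap final raw readings (mod 60): 26.4000 mod 60 = 26.4000; 28.8000 mod 60 = 28.8000; 30.0000 mod 60 = 30.0000

Answer: 26.4000 28.8000 30.0000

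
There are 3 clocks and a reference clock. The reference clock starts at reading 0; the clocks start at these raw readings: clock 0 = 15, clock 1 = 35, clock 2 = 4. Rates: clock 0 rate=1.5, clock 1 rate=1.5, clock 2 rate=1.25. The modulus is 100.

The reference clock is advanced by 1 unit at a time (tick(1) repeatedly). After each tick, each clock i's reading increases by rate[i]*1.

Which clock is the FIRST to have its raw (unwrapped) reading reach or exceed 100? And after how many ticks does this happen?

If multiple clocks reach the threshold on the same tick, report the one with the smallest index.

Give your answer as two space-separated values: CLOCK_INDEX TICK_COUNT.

Answer: 1 44

Derivation:
clock 0: start=15, rate=1.5, needs 100-15 = 85; ticks = ceil(85/1.5) = ceil(56.6667) = 57; reading at tick 57 = 15 + 1.5*57 = 100.5000
clock 1: start=35, rate=1.5, needs 100-35 = 65; ticks = ceil(65/1.5) = ceil(43.3333) = 44; reading at tick 44 = 35 + 1.5*44 = 101.0000
clock 2: start=4, rate=1.25, needs 100-4 = 96; ticks = ceil(96/1.25) = ceil(76.8000) = 77; reading at tick 77 = 4 + 1.25*77 = 100.2500
Minimum tick count = 44; winners = [1]; smallest index = 1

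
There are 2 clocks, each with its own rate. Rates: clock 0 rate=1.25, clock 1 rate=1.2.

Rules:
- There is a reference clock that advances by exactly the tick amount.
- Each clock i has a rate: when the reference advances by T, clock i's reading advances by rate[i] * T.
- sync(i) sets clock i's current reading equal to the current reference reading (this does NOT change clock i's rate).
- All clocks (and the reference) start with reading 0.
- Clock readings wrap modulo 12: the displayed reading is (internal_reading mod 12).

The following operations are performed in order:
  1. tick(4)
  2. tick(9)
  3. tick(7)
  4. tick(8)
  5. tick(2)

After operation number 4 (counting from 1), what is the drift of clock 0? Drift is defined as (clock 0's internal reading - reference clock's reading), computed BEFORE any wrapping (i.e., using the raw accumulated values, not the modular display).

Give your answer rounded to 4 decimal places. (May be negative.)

Answer: 7.0000

Derivation:
After op 1 tick(4): ref=4.0000 raw=[5.0000 4.8000]
After op 2 tick(9): ref=13.0000 raw=[16.2500 15.6000]
After op 3 tick(7): ref=20.0000 raw=[25.0000 24.0000]
After op 4 tick(8): ref=28.0000 raw=[35.0000 33.6000]
Drift of clock 0 after op 4: 35.0000 - 28.0000 = 7.0000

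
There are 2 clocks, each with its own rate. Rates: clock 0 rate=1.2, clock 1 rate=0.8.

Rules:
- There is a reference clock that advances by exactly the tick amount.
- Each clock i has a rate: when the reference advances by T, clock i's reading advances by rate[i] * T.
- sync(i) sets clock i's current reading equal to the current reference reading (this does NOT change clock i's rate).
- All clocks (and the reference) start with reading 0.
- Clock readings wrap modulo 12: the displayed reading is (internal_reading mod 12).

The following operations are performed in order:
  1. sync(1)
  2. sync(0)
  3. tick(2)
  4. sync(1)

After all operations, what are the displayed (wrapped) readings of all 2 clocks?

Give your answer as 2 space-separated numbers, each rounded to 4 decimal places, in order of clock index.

Answer: 2.4000 2.0000

Derivation:
After op 1 sync(1): ref=0.0000 raw=[0.0000 0.0000]
After op 2 sync(0): ref=0.0000 raw=[0.0000 0.0000]
After op 3 tick(2): ref=2.0000 raw=[2.4000 1.6000]
After op 4 sync(1): ref=2.0000 raw=[2.4000 2.0000]
Wrap final raw readings (mod 12): 2.4000 mod 12 = 2.4000; 2.0000 mod 12 = 2.0000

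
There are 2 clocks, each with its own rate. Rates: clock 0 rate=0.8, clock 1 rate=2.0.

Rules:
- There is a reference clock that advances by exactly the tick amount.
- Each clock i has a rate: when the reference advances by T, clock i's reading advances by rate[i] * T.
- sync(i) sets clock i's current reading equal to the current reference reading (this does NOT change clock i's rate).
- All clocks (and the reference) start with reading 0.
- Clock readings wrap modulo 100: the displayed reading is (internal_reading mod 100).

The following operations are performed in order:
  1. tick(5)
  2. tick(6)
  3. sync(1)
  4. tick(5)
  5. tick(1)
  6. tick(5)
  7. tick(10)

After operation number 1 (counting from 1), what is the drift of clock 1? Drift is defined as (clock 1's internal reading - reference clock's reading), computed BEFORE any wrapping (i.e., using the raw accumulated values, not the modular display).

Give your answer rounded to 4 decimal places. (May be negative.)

After op 1 tick(5): ref=5.0000 raw=[4.0000 10.0000]
Drift of clock 1 after op 1: 10.0000 - 5.0000 = 5.0000

Answer: 5.0000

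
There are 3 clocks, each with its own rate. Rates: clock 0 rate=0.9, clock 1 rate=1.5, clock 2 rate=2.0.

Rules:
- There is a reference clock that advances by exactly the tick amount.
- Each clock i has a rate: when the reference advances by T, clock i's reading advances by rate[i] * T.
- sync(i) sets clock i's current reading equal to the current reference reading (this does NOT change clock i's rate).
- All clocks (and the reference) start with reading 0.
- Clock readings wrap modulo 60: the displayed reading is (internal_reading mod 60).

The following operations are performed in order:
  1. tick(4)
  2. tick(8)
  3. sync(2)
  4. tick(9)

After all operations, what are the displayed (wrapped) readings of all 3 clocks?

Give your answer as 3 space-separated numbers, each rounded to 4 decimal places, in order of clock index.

After op 1 tick(4): ref=4.0000 raw=[3.6000 6.0000 8.0000]
After op 2 tick(8): ref=12.0000 raw=[10.8000 18.0000 24.0000]
After op 3 sync(2): ref=12.0000 raw=[10.8000 18.0000 12.0000]
After op 4 tick(9): ref=21.0000 raw=[18.9000 31.5000 30.0000]
Wrap final raw readings (mod 60): 18.9000 mod 60 = 18.9000; 31.5000 mod 60 = 31.5000; 30.0000 mod 60 = 30.0000

Answer: 18.9000 31.5000 30.0000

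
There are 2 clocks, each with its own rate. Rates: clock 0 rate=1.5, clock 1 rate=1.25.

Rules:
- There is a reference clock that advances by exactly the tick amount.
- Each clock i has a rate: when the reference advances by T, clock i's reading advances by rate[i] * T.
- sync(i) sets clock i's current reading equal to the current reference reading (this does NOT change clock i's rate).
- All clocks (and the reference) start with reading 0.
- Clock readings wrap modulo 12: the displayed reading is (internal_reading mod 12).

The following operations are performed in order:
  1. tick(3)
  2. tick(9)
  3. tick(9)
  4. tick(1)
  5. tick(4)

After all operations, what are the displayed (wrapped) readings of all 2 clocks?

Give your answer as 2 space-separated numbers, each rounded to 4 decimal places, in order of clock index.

Answer: 3.0000 8.5000

Derivation:
After op 1 tick(3): ref=3.0000 raw=[4.5000 3.7500]
After op 2 tick(9): ref=12.0000 raw=[18.0000 15.0000]
After op 3 tick(9): ref=21.0000 raw=[31.5000 26.2500]
After op 4 tick(1): ref=22.0000 raw=[33.0000 27.5000]
After op 5 tick(4): ref=26.0000 raw=[39.0000 32.5000]
Wrap final raw readings (mod 12): 39.0000 mod 12 = 3.0000; 32.5000 mod 12 = 8.5000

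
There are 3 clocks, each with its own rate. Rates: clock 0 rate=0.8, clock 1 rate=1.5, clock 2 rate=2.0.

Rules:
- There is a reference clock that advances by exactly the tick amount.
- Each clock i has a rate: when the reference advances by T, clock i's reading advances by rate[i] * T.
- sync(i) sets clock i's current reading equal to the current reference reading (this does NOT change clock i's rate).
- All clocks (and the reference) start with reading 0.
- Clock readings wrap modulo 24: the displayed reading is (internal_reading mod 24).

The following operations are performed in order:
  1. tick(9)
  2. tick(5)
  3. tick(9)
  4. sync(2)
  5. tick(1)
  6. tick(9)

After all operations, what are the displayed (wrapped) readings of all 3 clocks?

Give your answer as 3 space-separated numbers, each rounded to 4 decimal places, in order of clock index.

After op 1 tick(9): ref=9.0000 raw=[7.2000 13.5000 18.0000]
After op 2 tick(5): ref=14.0000 raw=[11.2000 21.0000 28.0000]
After op 3 tick(9): ref=23.0000 raw=[18.4000 34.5000 46.0000]
After op 4 sync(2): ref=23.0000 raw=[18.4000 34.5000 23.0000]
After op 5 tick(1): ref=24.0000 raw=[19.2000 36.0000 25.0000]
After op 6 tick(9): ref=33.0000 raw=[26.4000 49.5000 43.0000]
Wrap final raw readings (mod 24): 26.4000 mod 24 = 2.4000; 49.5000 mod 24 = 1.5000; 43.0000 mod 24 = 19.0000

Answer: 2.4000 1.5000 19.0000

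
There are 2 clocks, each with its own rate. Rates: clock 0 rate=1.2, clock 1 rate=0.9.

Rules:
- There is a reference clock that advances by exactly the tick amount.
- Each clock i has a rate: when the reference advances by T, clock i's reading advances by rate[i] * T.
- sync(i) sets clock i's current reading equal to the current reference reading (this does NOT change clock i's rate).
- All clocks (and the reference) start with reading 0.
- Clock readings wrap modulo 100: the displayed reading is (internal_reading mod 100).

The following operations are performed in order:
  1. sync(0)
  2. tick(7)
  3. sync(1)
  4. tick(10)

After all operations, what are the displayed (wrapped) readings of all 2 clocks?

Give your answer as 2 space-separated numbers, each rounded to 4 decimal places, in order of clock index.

After op 1 sync(0): ref=0.0000 raw=[0.0000 0.0000]
After op 2 tick(7): ref=7.0000 raw=[8.4000 6.3000]
After op 3 sync(1): ref=7.0000 raw=[8.4000 7.0000]
After op 4 tick(10): ref=17.0000 raw=[20.4000 16.0000]
Wrap final raw readings (mod 100): 20.4000 mod 100 = 20.4000; 16.0000 mod 100 = 16.0000

Answer: 20.4000 16.0000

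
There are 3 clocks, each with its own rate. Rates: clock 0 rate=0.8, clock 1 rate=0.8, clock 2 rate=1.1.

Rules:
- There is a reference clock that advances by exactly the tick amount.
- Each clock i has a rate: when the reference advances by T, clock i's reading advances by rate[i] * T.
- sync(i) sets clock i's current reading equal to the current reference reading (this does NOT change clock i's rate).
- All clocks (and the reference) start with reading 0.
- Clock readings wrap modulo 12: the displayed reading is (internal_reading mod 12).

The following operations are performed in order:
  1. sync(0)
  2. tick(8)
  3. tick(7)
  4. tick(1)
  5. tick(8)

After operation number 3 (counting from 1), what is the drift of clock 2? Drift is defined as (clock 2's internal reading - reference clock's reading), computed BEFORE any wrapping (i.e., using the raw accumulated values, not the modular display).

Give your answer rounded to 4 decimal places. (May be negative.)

After op 1 sync(0): ref=0.0000 raw=[0.0000 0.0000 0.0000]
After op 2 tick(8): ref=8.0000 raw=[6.4000 6.4000 8.8000]
After op 3 tick(7): ref=15.0000 raw=[12.0000 12.0000 16.5000]
Drift of clock 2 after op 3: 16.5000 - 15.0000 = 1.5000

Answer: 1.5000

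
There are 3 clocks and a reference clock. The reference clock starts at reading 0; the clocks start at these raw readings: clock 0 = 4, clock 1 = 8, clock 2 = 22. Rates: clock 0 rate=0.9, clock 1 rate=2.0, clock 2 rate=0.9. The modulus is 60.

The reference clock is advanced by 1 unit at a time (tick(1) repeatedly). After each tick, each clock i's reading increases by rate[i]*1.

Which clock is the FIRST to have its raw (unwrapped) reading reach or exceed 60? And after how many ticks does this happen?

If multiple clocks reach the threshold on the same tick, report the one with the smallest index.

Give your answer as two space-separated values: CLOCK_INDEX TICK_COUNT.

Answer: 1 26

Derivation:
clock 0: start=4, rate=0.9, needs 60-4 = 56; ticks = ceil(56/0.9) = ceil(62.2222) = 63; reading at tick 63 = 4 + 0.9*63 = 60.7000
clock 1: start=8, rate=2.0, needs 60-8 = 52; ticks = ceil(52/2.0) = ceil(26.0000) = 26; reading at tick 26 = 8 + 2.0*26 = 60.0000
clock 2: start=22, rate=0.9, needs 60-22 = 38; ticks = ceil(38/0.9) = ceil(42.2222) = 43; reading at tick 43 = 22 + 0.9*43 = 60.7000
Minimum tick count = 26; winners = [1]; smallest index = 1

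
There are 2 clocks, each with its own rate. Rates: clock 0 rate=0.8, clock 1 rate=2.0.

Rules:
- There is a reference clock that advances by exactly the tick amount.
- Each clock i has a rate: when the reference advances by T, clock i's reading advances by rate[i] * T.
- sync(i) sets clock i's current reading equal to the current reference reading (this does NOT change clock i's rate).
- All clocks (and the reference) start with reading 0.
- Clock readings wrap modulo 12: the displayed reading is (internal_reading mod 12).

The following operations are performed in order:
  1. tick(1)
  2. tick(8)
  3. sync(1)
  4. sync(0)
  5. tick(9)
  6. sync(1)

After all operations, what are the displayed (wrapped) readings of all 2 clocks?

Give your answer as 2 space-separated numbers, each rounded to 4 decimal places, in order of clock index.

After op 1 tick(1): ref=1.0000 raw=[0.8000 2.0000]
After op 2 tick(8): ref=9.0000 raw=[7.2000 18.0000]
After op 3 sync(1): ref=9.0000 raw=[7.2000 9.0000]
After op 4 sync(0): ref=9.0000 raw=[9.0000 9.0000]
After op 5 tick(9): ref=18.0000 raw=[16.2000 27.0000]
After op 6 sync(1): ref=18.0000 raw=[16.2000 18.0000]
Wrap final raw readings (mod 12): 16.2000 mod 12 = 4.2000; 18.0000 mod 12 = 6.0000

Answer: 4.2000 6.0000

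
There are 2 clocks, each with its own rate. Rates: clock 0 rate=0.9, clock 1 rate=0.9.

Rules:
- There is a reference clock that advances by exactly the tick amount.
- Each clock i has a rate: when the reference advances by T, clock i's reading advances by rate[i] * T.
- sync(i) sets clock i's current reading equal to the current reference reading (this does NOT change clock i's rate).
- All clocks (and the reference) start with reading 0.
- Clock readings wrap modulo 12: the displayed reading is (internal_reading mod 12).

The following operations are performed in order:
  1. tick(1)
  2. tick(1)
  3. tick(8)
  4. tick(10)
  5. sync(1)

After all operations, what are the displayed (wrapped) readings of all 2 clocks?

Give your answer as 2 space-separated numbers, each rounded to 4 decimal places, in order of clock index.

Answer: 6.0000 8.0000

Derivation:
After op 1 tick(1): ref=1.0000 raw=[0.9000 0.9000]
After op 2 tick(1): ref=2.0000 raw=[1.8000 1.8000]
After op 3 tick(8): ref=10.0000 raw=[9.0000 9.0000]
After op 4 tick(10): ref=20.0000 raw=[18.0000 18.0000]
After op 5 sync(1): ref=20.0000 raw=[18.0000 20.0000]
Wrap final raw readings (mod 12): 18.0000 mod 12 = 6.0000; 20.0000 mod 12 = 8.0000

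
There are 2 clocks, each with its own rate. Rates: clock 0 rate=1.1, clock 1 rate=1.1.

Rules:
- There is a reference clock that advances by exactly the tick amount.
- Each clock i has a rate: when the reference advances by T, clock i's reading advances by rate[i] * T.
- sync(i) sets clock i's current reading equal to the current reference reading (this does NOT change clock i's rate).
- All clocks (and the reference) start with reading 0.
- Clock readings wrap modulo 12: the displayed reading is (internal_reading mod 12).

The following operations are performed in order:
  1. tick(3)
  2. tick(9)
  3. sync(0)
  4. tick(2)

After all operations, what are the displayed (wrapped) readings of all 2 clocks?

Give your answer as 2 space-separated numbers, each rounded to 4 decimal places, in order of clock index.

After op 1 tick(3): ref=3.0000 raw=[3.3000 3.3000]
After op 2 tick(9): ref=12.0000 raw=[13.2000 13.2000]
After op 3 sync(0): ref=12.0000 raw=[12.0000 13.2000]
After op 4 tick(2): ref=14.0000 raw=[14.2000 15.4000]
Wrap final raw readings (mod 12): 14.2000 mod 12 = 2.2000; 15.4000 mod 12 = 3.4000

Answer: 2.2000 3.4000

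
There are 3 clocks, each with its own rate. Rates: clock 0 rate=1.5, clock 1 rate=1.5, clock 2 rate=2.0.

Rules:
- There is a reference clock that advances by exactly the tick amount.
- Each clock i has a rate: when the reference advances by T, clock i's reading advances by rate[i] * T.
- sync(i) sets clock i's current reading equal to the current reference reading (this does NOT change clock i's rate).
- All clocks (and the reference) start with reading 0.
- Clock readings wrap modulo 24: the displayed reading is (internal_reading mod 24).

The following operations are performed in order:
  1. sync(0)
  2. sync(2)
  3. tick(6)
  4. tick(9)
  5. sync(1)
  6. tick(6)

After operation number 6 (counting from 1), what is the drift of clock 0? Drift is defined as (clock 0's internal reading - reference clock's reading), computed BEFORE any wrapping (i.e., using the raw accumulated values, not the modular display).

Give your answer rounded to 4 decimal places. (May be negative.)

Answer: 10.5000

Derivation:
After op 1 sync(0): ref=0.0000 raw=[0.0000 0.0000 0.0000]
After op 2 sync(2): ref=0.0000 raw=[0.0000 0.0000 0.0000]
After op 3 tick(6): ref=6.0000 raw=[9.0000 9.0000 12.0000]
After op 4 tick(9): ref=15.0000 raw=[22.5000 22.5000 30.0000]
After op 5 sync(1): ref=15.0000 raw=[22.5000 15.0000 30.0000]
After op 6 tick(6): ref=21.0000 raw=[31.5000 24.0000 42.0000]
Drift of clock 0 after op 6: 31.5000 - 21.0000 = 10.5000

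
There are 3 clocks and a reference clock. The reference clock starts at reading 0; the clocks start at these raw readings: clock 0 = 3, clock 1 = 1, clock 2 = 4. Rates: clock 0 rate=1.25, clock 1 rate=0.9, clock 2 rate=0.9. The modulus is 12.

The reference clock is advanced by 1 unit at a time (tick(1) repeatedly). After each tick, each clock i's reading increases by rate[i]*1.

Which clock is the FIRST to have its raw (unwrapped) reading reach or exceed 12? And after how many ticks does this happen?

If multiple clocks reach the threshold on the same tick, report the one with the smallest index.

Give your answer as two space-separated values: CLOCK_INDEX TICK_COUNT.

clock 0: start=3, rate=1.25, needs 12-3 = 9; ticks = ceil(9/1.25) = ceil(7.2000) = 8; reading at tick 8 = 3 + 1.25*8 = 13.0000
clock 1: start=1, rate=0.9, needs 12-1 = 11; ticks = ceil(11/0.9) = ceil(12.2222) = 13; reading at tick 13 = 1 + 0.9*13 = 12.7000
clock 2: start=4, rate=0.9, needs 12-4 = 8; ticks = ceil(8/0.9) = ceil(8.8889) = 9; reading at tick 9 = 4 + 0.9*9 = 12.1000
Minimum tick count = 8; winners = [0]; smallest index = 0

Answer: 0 8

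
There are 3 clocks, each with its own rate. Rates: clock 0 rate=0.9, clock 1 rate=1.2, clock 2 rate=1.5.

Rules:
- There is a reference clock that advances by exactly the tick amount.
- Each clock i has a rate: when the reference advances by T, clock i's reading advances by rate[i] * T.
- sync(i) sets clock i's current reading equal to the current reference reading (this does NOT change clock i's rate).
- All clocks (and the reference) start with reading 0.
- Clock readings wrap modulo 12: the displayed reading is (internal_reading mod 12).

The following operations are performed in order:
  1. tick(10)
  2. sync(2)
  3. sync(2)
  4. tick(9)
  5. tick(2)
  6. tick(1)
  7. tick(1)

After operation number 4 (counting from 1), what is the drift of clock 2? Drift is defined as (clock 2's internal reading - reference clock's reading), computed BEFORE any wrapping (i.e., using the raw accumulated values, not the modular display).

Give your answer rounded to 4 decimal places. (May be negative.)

After op 1 tick(10): ref=10.0000 raw=[9.0000 12.0000 15.0000]
After op 2 sync(2): ref=10.0000 raw=[9.0000 12.0000 10.0000]
After op 3 sync(2): ref=10.0000 raw=[9.0000 12.0000 10.0000]
After op 4 tick(9): ref=19.0000 raw=[17.1000 22.8000 23.5000]
Drift of clock 2 after op 4: 23.5000 - 19.0000 = 4.5000

Answer: 4.5000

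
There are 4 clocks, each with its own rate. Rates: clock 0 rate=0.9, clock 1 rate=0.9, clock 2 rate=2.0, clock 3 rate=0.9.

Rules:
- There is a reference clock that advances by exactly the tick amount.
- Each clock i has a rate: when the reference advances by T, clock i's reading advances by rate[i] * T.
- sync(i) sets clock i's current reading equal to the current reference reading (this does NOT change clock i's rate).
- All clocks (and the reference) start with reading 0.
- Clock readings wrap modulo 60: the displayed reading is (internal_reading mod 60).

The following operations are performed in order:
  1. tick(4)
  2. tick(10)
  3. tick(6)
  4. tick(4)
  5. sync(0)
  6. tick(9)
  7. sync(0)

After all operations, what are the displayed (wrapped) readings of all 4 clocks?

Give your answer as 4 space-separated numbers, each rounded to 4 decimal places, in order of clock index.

Answer: 33.0000 29.7000 6.0000 29.7000

Derivation:
After op 1 tick(4): ref=4.0000 raw=[3.6000 3.6000 8.0000 3.6000]
After op 2 tick(10): ref=14.0000 raw=[12.6000 12.6000 28.0000 12.6000]
After op 3 tick(6): ref=20.0000 raw=[18.0000 18.0000 40.0000 18.0000]
After op 4 tick(4): ref=24.0000 raw=[21.6000 21.6000 48.0000 21.6000]
After op 5 sync(0): ref=24.0000 raw=[24.0000 21.6000 48.0000 21.6000]
After op 6 tick(9): ref=33.0000 raw=[32.1000 29.7000 66.0000 29.7000]
After op 7 sync(0): ref=33.0000 raw=[33.0000 29.7000 66.0000 29.7000]
Wrap final raw readings (mod 60): 33.0000 mod 60 = 33.0000; 29.7000 mod 60 = 29.7000; 66.0000 mod 60 = 6.0000; 29.7000 mod 60 = 29.7000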